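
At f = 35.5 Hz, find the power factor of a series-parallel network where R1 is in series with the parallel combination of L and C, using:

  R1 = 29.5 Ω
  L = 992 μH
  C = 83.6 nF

Step 1 — Angular frequency: ω = 2π·f = 2π·35.5 = 223.1 rad/s.
Step 2 — Component impedances:
  R1: Z = R = 29.5 Ω
  L: Z = jωL = j·223.1·0.000992 = 0 + j0.2213 Ω
  C: Z = 1/(jωC) = -j/(ω·C) = 0 - j5.363e+04 Ω
Step 3 — Parallel branch: L || C = 1/(1/L + 1/C) = 0 + j0.2213 Ω.
Step 4 — Series with R1: Z_total = R1 + (L || C) = 29.5 + j0.2213 Ω = 29.5∠0.4° Ω.
Step 5 — Power factor: PF = cos(φ) = Re(Z)/|Z| = 29.5/29.5 = 1.
Step 6 — Type: Im(Z) = 0.2213 ⇒ lagging (phase φ = 0.4°).

PF = 1 (lagging, φ = 0.4°)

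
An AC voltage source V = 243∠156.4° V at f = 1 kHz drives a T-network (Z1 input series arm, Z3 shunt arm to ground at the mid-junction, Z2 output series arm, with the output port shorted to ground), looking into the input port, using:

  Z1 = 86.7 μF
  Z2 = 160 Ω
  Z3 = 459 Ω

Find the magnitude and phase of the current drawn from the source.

Step 1 — Angular frequency: ω = 2π·f = 2π·1000 = 6283 rad/s.
Step 2 — Component impedances:
  Z1: Z = 1/(jωC) = -j/(ω·C) = 0 - j1.836 Ω
  Z2: Z = R = 160 Ω
  Z3: Z = R = 459 Ω
Step 3 — With the output port shorted to ground, the output series arm Z2 runs from the junction to ground; the shunt arm Z3 also runs from the junction to ground. They appear in parallel: Z3 || Z2 = 118.6 Ω.
Step 4 — Series with input arm Z1: Z_in = Z1 + (Z3 || Z2) = 118.6 - j1.836 Ω = 118.7∠-0.9° Ω.
Step 5 — Source phasor: V = 243∠156.4° V = -222.7 + j97.28 V.
Step 6 — Ohm's law: I = V / Z_total = (-222.7 + j97.28) / (118.6 - j1.836) = -1.889 + j0.7908 A.
Step 7 — Convert to polar: |I| = 2.048 A, ∠I = 157.3°.

I = 2.048∠157.3° A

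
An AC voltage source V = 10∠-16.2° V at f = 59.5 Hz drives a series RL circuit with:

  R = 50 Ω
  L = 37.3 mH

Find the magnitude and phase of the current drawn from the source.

Step 1 — Angular frequency: ω = 2π·f = 2π·59.5 = 373.8 rad/s.
Step 2 — Component impedances:
  R: Z = R = 50 Ω
  L: Z = jωL = j·373.8·0.0373 = 0 + j13.94 Ω
Step 3 — Series combination: Z_total = R + L = 50 + j13.94 Ω = 51.91∠15.6° Ω.
Step 4 — Source phasor: V = 10∠-16.2° V = 9.603 - j2.79 V.
Step 5 — Ohm's law: I = V / Z_total = (9.603 - j2.79) / (50 + j13.94) = 0.1638 - j0.1015 A.
Step 6 — Convert to polar: |I| = 0.1926 A, ∠I = -31.8°.

I = 0.1926∠-31.8° A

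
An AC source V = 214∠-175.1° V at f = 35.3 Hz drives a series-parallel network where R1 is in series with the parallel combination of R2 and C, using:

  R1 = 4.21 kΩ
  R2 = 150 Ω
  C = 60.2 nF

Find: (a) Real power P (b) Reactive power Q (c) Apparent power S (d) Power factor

Step 1 — Angular frequency: ω = 2π·f = 2π·35.3 = 221.8 rad/s.
Step 2 — Component impedances:
  R1: Z = R = 4210 Ω
  R2: Z = R = 150 Ω
  C: Z = 1/(jωC) = -j/(ω·C) = 0 - j7.489e+04 Ω
Step 3 — Parallel branch: R2 || C = 1/(1/R2 + 1/C) = 150 - j0.3004 Ω.
Step 4 — Series with R1: Z_total = R1 + (R2 || C) = 4360 - j0.3004 Ω = 4360∠-0.0° Ω.
Step 5 — Source phasor: V = 214∠-175.1° V = -213.2 - j18.28 V.
Step 6 — Current: I = V / Z = -0.0489 - j0.004196 A = 0.04908∠-175.1° A.
Step 7 — Complex power: S = V·I* = 10.5 - j0.0007237 VA.
Step 8 — Real power: P = Re(S) = 10.5 W.
Step 9 — Reactive power: Q = Im(S) = -0.0007237 VAR.
Step 10 — Apparent power: |S| = 10.5 VA.
Step 11 — Power factor: PF = P/|S| = 1 (leading).

(a) P = 10.5 W  (b) Q = -0.0007237 VAR  (c) S = 10.5 VA  (d) PF = 1 (leading)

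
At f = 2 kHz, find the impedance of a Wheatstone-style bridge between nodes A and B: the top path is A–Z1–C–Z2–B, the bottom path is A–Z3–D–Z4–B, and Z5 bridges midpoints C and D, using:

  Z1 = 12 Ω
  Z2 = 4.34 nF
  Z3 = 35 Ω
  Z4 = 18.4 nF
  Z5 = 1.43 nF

Step 1 — Angular frequency: ω = 2π·f = 2π·2000 = 1.257e+04 rad/s.
Step 2 — Component impedances:
  Z1: Z = R = 12 Ω
  Z2: Z = 1/(jωC) = -j/(ω·C) = 0 - j1.834e+04 Ω
  Z3: Z = R = 35 Ω
  Z4: Z = 1/(jωC) = -j/(ω·C) = 0 - j4325 Ω
  Z5: Z = 1/(jωC) = -j/(ω·C) = 0 - j5.565e+04 Ω
Step 3 — Bridge requires nodal analysis (the Z5 bridge couples midpoints C and D, so the two paths cannot be reduced to a simple series/parallel combination). Setting node B to ground and injecting 1 A at node A, the 3-node admittance system at A, C, D solves to V_A = Z_AB = 23.35 - j3499 Ω = 3500∠-89.6° Ω.

Z = 23.35 - j3499 Ω = 3500∠-89.6° Ω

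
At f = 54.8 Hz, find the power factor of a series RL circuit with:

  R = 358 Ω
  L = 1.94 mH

Step 1 — Angular frequency: ω = 2π·f = 2π·54.8 = 344.3 rad/s.
Step 2 — Component impedances:
  R: Z = R = 358 Ω
  L: Z = jωL = j·344.3·0.00194 = 0 + j0.668 Ω
Step 3 — Series combination: Z_total = R + L = 358 + j0.668 Ω = 358∠0.1° Ω.
Step 4 — Power factor: PF = cos(φ) = Re(Z)/|Z| = 358/358 = 1.
Step 5 — Type: Im(Z) = 0.668 ⇒ lagging (phase φ = 0.1°).

PF = 1 (lagging, φ = 0.1°)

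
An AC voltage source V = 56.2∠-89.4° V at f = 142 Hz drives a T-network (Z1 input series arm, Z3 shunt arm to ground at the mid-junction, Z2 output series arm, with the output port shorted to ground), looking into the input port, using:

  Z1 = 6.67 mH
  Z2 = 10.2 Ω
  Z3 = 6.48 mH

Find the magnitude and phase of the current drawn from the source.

Step 1 — Angular frequency: ω = 2π·f = 2π·142 = 892.2 rad/s.
Step 2 — Component impedances:
  Z1: Z = jωL = j·892.2·0.00667 = 0 + j5.951 Ω
  Z2: Z = R = 10.2 Ω
  Z3: Z = jωL = j·892.2·0.00648 = 0 + j5.782 Ω
Step 3 — With the output port shorted to ground, the output series arm Z2 runs from the junction to ground; the shunt arm Z3 also runs from the junction to ground. They appear in parallel: Z3 || Z2 = 2.48 + j4.376 Ω.
Step 4 — Series with input arm Z1: Z_in = Z1 + (Z3 || Z2) = 2.48 + j10.33 Ω = 10.62∠76.5° Ω.
Step 5 — Source phasor: V = 56.2∠-89.4° V = 0.5885 - j56.2 V.
Step 6 — Ohm's law: I = V / Z_total = (0.5885 - j56.2) / (2.48 + j10.33) = -5.132 - j1.29 A.
Step 7 — Convert to polar: |I| = 5.292 A, ∠I = -165.9°.

I = 5.292∠-165.9° A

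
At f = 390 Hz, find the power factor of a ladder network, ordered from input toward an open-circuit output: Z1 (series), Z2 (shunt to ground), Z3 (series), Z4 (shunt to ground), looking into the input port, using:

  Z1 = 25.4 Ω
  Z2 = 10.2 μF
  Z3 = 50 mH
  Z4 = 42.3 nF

Step 1 — Angular frequency: ω = 2π·f = 2π·390 = 2450 rad/s.
Step 2 — Component impedances:
  Z1: Z = R = 25.4 Ω
  Z2: Z = 1/(jωC) = -j/(ω·C) = 0 - j40.01 Ω
  Z3: Z = jωL = j·2450·0.05 = 0 + j122.5 Ω
  Z4: Z = 1/(jωC) = -j/(ω·C) = 0 - j9648 Ω
Step 3 — Ladder network (open output): work backward from the far end, alternating series and parallel combinations. Z_in = 25.4 - j39.84 Ω = 47.25∠-57.5° Ω.
Step 4 — Power factor: PF = cos(φ) = Re(Z)/|Z| = 25.4/47.25 = 0.5376.
Step 5 — Type: Im(Z) = -39.84 ⇒ leading (phase φ = -57.5°).

PF = 0.5376 (leading, φ = -57.5°)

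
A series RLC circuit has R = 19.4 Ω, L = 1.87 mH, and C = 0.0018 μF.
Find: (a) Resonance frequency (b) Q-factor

Step 1 — Resonance condition Im(Z)=0 gives ω₀ = 1/√(LC).
Step 2 — ω₀ = 1/√(0.00187·1.8e-09) = 5.451e+05 rad/s.
Step 3 — f₀ = ω₀/(2π) = 8.675e+04 Hz.
Step 4 — Series Q: Q = ω₀L/R = 5.451e+05·0.00187/19.4 = 52.54.

(a) f₀ = 8.675e+04 Hz  (b) Q = 52.54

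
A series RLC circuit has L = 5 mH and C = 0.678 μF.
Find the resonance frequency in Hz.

Step 1 — Resonance condition Im(Z)=0 gives ω₀ = 1/√(LC).
Step 2 — ω₀ = 1/√(0.005·6.78e-07) = 1.718e+04 rad/s.
Step 3 — f₀ = ω₀/(2π) = 2734 Hz.

f₀ = 2734 Hz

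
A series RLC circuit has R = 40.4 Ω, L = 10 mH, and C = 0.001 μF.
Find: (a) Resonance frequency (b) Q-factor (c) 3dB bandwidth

Step 1 — Resonance condition Im(Z)=0 gives ω₀ = 1/√(LC).
Step 2 — ω₀ = 1/√(0.01·1e-09) = 3.162e+05 rad/s.
Step 3 — f₀ = ω₀/(2π) = 5.033e+04 Hz.
Step 4 — Series Q: Q = ω₀L/R = 3.162e+05·0.01/40.4 = 78.27.
Step 5 — 3dB bandwidth: Δω = ω₀/Q = 4040 rad/s; BW = Δω/(2π) = 643 Hz.

(a) f₀ = 5.033e+04 Hz  (b) Q = 78.27  (c) BW = 643 Hz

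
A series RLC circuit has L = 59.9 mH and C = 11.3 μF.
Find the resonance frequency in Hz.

Step 1 — Resonance condition Im(Z)=0 gives ω₀ = 1/√(LC).
Step 2 — ω₀ = 1/√(0.0599·1.13e-05) = 1215 rad/s.
Step 3 — f₀ = ω₀/(2π) = 193.4 Hz.

f₀ = 193.4 Hz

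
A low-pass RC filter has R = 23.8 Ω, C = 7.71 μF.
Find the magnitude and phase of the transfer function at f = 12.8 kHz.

Step 1 — Angular frequency: ω = 2π·1.28e+04 = 8.042e+04 rad/s.
Step 2 — Transfer function: H(jω) = 1/(1 + jωRC).
Step 3 — Denominator: 1 + jωRC = 1 + j·8.042e+04·23.8·7.71e-06 = 1 + j14.76.
Step 4 — H = 0.004571 - j0.06745.
Step 5 — Magnitude: |H| = 0.06761 (-23.4 dB); phase: φ = -86.1°.

|H| = 0.06761 (-23.4 dB), φ = -86.1°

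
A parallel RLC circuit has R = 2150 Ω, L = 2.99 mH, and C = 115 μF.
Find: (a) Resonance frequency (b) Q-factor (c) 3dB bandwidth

Step 1 — Resonance: ω₀ = 1/√(LC) = 1/√(0.00299·0.000115) = 1705 rad/s.
Step 2 — f₀ = ω₀/(2π) = 271.4 Hz.
Step 3 — Parallel Q: Q = R/(ω₀L) = 2150/(1705·0.00299) = 421.6.
Step 4 — Bandwidth: Δω = ω₀/Q = 4.044 rad/s; BW = Δω/(2π) = 0.6437 Hz.

(a) f₀ = 271.4 Hz  (b) Q = 421.6  (c) BW = 0.6437 Hz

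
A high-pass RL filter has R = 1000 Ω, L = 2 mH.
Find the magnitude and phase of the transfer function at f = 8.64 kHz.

Step 1 — Angular frequency: ω = 2π·8640 = 5.429e+04 rad/s.
Step 2 — Transfer function: H(jω) = jωL/(R + jωL).
Step 3 — Numerator jωL = j·108.6; denominator R + jωL = 1000 + j108.6.
Step 4 — H = 0.01165 + j0.1073.
Step 5 — Magnitude: |H| = 0.1079 (-19.3 dB); phase: φ = 83.8°.

|H| = 0.1079 (-19.3 dB), φ = 83.8°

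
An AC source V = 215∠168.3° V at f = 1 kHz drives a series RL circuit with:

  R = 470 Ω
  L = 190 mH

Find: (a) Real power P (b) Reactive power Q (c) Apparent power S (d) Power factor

Step 1 — Angular frequency: ω = 2π·f = 2π·1000 = 6283 rad/s.
Step 2 — Component impedances:
  R: Z = R = 470 Ω
  L: Z = jωL = j·6283·0.19 = 0 + j1194 Ω
Step 3 — Series combination: Z_total = R + L = 470 + j1194 Ω = 1283∠68.5° Ω.
Step 4 — Source phasor: V = 215∠168.3° V = -210.5 + j43.6 V.
Step 5 — Current: I = V / Z = -0.02849 + j0.1651 A = 0.1676∠99.8° A.
Step 6 — Complex power: S = V·I* = 13.2 + j33.52 VA.
Step 7 — Real power: P = Re(S) = 13.2 W.
Step 8 — Reactive power: Q = Im(S) = 33.52 VAR.
Step 9 — Apparent power: |S| = 36.03 VA.
Step 10 — Power factor: PF = P/|S| = 0.3663 (lagging).

(a) P = 13.2 W  (b) Q = 33.52 VAR  (c) S = 36.03 VA  (d) PF = 0.3663 (lagging)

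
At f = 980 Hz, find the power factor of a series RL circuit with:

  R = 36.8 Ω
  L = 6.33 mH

Step 1 — Angular frequency: ω = 2π·f = 2π·980 = 6158 rad/s.
Step 2 — Component impedances:
  R: Z = R = 36.8 Ω
  L: Z = jωL = j·6158·0.00633 = 0 + j38.98 Ω
Step 3 — Series combination: Z_total = R + L = 36.8 + j38.98 Ω = 53.6∠46.6° Ω.
Step 4 — Power factor: PF = cos(φ) = Re(Z)/|Z| = 36.8/53.605 = 0.6865.
Step 5 — Type: Im(Z) = 38.98 ⇒ lagging (phase φ = 46.6°).

PF = 0.6865 (lagging, φ = 46.6°)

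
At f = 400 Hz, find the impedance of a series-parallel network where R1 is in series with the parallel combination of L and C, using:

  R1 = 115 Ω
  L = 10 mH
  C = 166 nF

Step 1 — Angular frequency: ω = 2π·f = 2π·400 = 2513 rad/s.
Step 2 — Component impedances:
  R1: Z = R = 115 Ω
  L: Z = jωL = j·2513·0.01 = 0 + j25.13 Ω
  C: Z = 1/(jωC) = -j/(ω·C) = 0 - j2397 Ω
Step 3 — Parallel branch: L || C = 1/(1/L + 1/C) = 0 + j25.4 Ω.
Step 4 — Series with R1: Z_total = R1 + (L || C) = 115 + j25.4 Ω = 117.8∠12.5° Ω.

Z = 115 + j25.4 Ω = 117.8∠12.5° Ω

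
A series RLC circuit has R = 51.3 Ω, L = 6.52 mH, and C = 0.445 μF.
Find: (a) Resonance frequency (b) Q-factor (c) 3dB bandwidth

Step 1 — Resonance: ω₀ = 1/√(LC) = 1/√(0.00652·4.45e-07) = 1.857e+04 rad/s.
Step 2 — f₀ = ω₀/(2π) = 2955 Hz.
Step 3 — Series Q: Q = ω₀L/R = 1.857e+04·0.00652/51.3 = 2.36.
Step 4 — Bandwidth: Δω = ω₀/Q = 7868 rad/s; BW = Δω/(2π) = 1252 Hz.

(a) f₀ = 2955 Hz  (b) Q = 2.36  (c) BW = 1252 Hz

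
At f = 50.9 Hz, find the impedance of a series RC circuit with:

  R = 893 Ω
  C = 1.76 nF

Step 1 — Angular frequency: ω = 2π·f = 2π·50.9 = 319.8 rad/s.
Step 2 — Component impedances:
  R: Z = R = 893 Ω
  C: Z = 1/(jωC) = -j/(ω·C) = 0 - j1.777e+06 Ω
Step 3 — Series combination: Z_total = R + C = 893 - j1.777e+06 Ω = 1.777e+06∠-90.0° Ω.

Z = 893 - j1.777e+06 Ω = 1.777e+06∠-90.0° Ω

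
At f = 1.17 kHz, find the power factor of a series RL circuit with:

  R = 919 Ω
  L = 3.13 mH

Step 1 — Angular frequency: ω = 2π·f = 2π·1170 = 7351 rad/s.
Step 2 — Component impedances:
  R: Z = R = 919 Ω
  L: Z = jωL = j·7351·0.00313 = 0 + j23.01 Ω
Step 3 — Series combination: Z_total = R + L = 919 + j23.01 Ω = 919.3∠1.4° Ω.
Step 4 — Power factor: PF = cos(φ) = Re(Z)/|Z| = 919/919.3 = 0.9997.
Step 5 — Type: Im(Z) = 23.01 ⇒ lagging (phase φ = 1.4°).

PF = 0.9997 (lagging, φ = 1.4°)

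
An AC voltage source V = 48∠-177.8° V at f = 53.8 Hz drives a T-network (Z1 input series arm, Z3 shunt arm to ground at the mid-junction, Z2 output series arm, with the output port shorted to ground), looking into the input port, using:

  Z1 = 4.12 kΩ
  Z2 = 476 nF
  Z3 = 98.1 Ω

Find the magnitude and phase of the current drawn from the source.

Step 1 — Angular frequency: ω = 2π·f = 2π·53.8 = 338 rad/s.
Step 2 — Component impedances:
  Z1: Z = R = 4120 Ω
  Z2: Z = 1/(jωC) = -j/(ω·C) = 0 - j6215 Ω
  Z3: Z = R = 98.1 Ω
Step 3 — With the output port shorted to ground, the output series arm Z2 runs from the junction to ground; the shunt arm Z3 also runs from the junction to ground. They appear in parallel: Z3 || Z2 = 98.08 - j1.548 Ω.
Step 4 — Series with input arm Z1: Z_in = Z1 + (Z3 || Z2) = 4218 - j1.548 Ω = 4218∠-0.0° Ω.
Step 5 — Source phasor: V = 48∠-177.8° V = -47.96 - j1.843 V.
Step 6 — Ohm's law: I = V / Z_total = (-47.96 - j1.843) / (4218 - j1.548) = -0.01137 - j0.000441 A.
Step 7 — Convert to polar: |I| = 0.01138 A, ∠I = -177.8°.

I = 0.01138∠-177.8° A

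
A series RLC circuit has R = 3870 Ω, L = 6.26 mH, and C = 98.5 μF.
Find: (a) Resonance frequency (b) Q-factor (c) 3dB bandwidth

Step 1 — Resonance condition Im(Z)=0 gives ω₀ = 1/√(LC).
Step 2 — ω₀ = 1/√(0.00626·9.85e-05) = 1273 rad/s.
Step 3 — f₀ = ω₀/(2π) = 202.7 Hz.
Step 4 — Series Q: Q = ω₀L/R = 1273·0.00626/3870 = 0.00206.
Step 5 — 3dB bandwidth: Δω = ω₀/Q = 6.182e+05 rad/s; BW = Δω/(2π) = 9.839e+04 Hz.

(a) f₀ = 202.7 Hz  (b) Q = 0.00206  (c) BW = 9.839e+04 Hz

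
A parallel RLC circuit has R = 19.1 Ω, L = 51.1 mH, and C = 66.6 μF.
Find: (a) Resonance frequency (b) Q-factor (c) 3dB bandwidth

Step 1 — Resonance: ω₀ = 1/√(LC) = 1/√(0.0511·6.66e-05) = 542.1 rad/s.
Step 2 — f₀ = ω₀/(2π) = 86.27 Hz.
Step 3 — Parallel Q: Q = R/(ω₀L) = 19.1/(542.1·0.0511) = 0.6895.
Step 4 — Bandwidth: Δω = ω₀/Q = 786.1 rad/s; BW = Δω/(2π) = 125.1 Hz.

(a) f₀ = 86.27 Hz  (b) Q = 0.6895  (c) BW = 125.1 Hz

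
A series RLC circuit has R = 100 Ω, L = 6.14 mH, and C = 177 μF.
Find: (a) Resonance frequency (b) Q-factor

Step 1 — Resonance condition Im(Z)=0 gives ω₀ = 1/√(LC).
Step 2 — ω₀ = 1/√(0.00614·0.000177) = 959.2 rad/s.
Step 3 — f₀ = ω₀/(2π) = 152.7 Hz.
Step 4 — Series Q: Q = ω₀L/R = 959.2·0.00614/100 = 0.0589.

(a) f₀ = 152.7 Hz  (b) Q = 0.0589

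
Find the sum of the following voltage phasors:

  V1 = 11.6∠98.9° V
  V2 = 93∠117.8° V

Step 1 — Convert each phasor to rectangular form:
  V1 = 11.6·(cos(98.9°) + j·sin(98.9°)) = -1.795 + j11.46 V
  V2 = 93·(cos(117.8°) + j·sin(117.8°)) = -43.37 + j82.27 V
Step 2 — Sum components: V_total = -45.17 + j93.73 V.
Step 3 — Convert to polar: |V_total| = 104 V, ∠V_total = 115.7°.

V_total = 104∠115.7° V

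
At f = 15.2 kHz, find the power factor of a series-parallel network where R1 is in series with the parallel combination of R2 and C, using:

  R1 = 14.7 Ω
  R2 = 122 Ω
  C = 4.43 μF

Step 1 — Angular frequency: ω = 2π·f = 2π·1.52e+04 = 9.55e+04 rad/s.
Step 2 — Component impedances:
  R1: Z = R = 14.7 Ω
  R2: Z = R = 122 Ω
  C: Z = 1/(jωC) = -j/(ω·C) = 0 - j2.364 Ω
Step 3 — Parallel branch: R2 || C = 1/(1/R2 + 1/C) = 0.04577 - j2.363 Ω.
Step 4 — Series with R1: Z_total = R1 + (R2 || C) = 14.75 - j2.363 Ω = 14.93∠-9.1° Ω.
Step 5 — Power factor: PF = cos(φ) = Re(Z)/|Z| = 14.746/14.934 = 0.9874.
Step 6 — Type: Im(Z) = -2.363 ⇒ leading (phase φ = -9.1°).

PF = 0.9874 (leading, φ = -9.1°)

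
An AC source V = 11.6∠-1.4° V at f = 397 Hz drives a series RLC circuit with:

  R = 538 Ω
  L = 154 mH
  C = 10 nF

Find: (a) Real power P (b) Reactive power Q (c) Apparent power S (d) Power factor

Step 1 — Angular frequency: ω = 2π·f = 2π·397 = 2494 rad/s.
Step 2 — Component impedances:
  R: Z = R = 538 Ω
  L: Z = jωL = j·2494·0.154 = 0 + j384.1 Ω
  C: Z = 1/(jωC) = -j/(ω·C) = 0 - j4.009e+04 Ω
Step 3 — Series combination: Z_total = R + L + C = 538 - j3.971e+04 Ω = 3.971e+04∠-89.2° Ω.
Step 4 — Source phasor: V = 11.6∠-1.4° V = 11.6 - j0.2834 V.
Step 5 — Current: I = V / Z = 1.109e-05 + j0.0002919 A = 0.0002921∠87.8° A.
Step 6 — Complex power: S = V·I* = 4.591e-05 - j0.003388 VA.
Step 7 — Real power: P = Re(S) = 4.591e-05 W.
Step 8 — Reactive power: Q = Im(S) = -0.003388 VAR.
Step 9 — Apparent power: |S| = 0.003389 VA.
Step 10 — Power factor: PF = P/|S| = 0.01355 (leading).

(a) P = 4.591e-05 W  (b) Q = -0.003388 VAR  (c) S = 0.003389 VA  (d) PF = 0.01355 (leading)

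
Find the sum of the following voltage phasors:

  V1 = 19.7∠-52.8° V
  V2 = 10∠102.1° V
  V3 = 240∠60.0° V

Step 1 — Convert each phasor to rectangular form:
  V1 = 19.7·(cos(-52.8°) + j·sin(-52.8°)) = 11.91 - j15.69 V
  V2 = 10·(cos(102.1°) + j·sin(102.1°)) = -2.096 + j9.778 V
  V3 = 240·(cos(60.0°) + j·sin(60.0°)) = 120 + j207.8 V
Step 2 — Sum components: V_total = 129.8 + j201.9 V.
Step 3 — Convert to polar: |V_total| = 240.1 V, ∠V_total = 57.3°.

V_total = 240.1∠57.3° V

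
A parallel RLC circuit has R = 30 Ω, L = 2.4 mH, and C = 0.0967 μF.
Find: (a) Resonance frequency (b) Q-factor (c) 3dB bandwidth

Step 1 — Resonance: ω₀ = 1/√(LC) = 1/√(0.0024·9.67e-08) = 6.564e+04 rad/s.
Step 2 — f₀ = ω₀/(2π) = 1.045e+04 Hz.
Step 3 — Parallel Q: Q = R/(ω₀L) = 30/(6.564e+04·0.0024) = 0.1904.
Step 4 — Bandwidth: Δω = ω₀/Q = 3.447e+05 rad/s; BW = Δω/(2π) = 5.486e+04 Hz.

(a) f₀ = 1.045e+04 Hz  (b) Q = 0.1904  (c) BW = 5.486e+04 Hz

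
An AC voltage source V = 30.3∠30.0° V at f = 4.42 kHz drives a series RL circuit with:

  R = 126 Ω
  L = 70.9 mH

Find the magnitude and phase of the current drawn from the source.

Step 1 — Angular frequency: ω = 2π·f = 2π·4420 = 2.777e+04 rad/s.
Step 2 — Component impedances:
  R: Z = R = 126 Ω
  L: Z = jωL = j·2.777e+04·0.0709 = 0 + j1969 Ω
Step 3 — Series combination: Z_total = R + L = 126 + j1969 Ω = 1973∠86.3° Ω.
Step 4 — Source phasor: V = 30.3∠30.0° V = 26.24 + j15.15 V.
Step 5 — Ohm's law: I = V / Z_total = (26.24 + j15.15) / (126 + j1969) = 0.008512 - j0.01278 A.
Step 6 — Convert to polar: |I| = 0.01536 A, ∠I = -56.3°.

I = 0.01536∠-56.3° A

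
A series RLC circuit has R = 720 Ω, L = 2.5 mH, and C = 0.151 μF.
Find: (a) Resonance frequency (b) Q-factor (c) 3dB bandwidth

Step 1 — Resonance: ω₀ = 1/√(LC) = 1/√(0.0025·1.51e-07) = 5.147e+04 rad/s.
Step 2 — f₀ = ω₀/(2π) = 8191 Hz.
Step 3 — Series Q: Q = ω₀L/R = 5.147e+04·0.0025/720 = 0.1787.
Step 4 — Bandwidth: Δω = ω₀/Q = 2.88e+05 rad/s; BW = Δω/(2π) = 4.584e+04 Hz.

(a) f₀ = 8191 Hz  (b) Q = 0.1787  (c) BW = 4.584e+04 Hz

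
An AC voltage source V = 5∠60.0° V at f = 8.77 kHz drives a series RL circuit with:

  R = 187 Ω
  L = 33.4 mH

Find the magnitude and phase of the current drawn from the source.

Step 1 — Angular frequency: ω = 2π·f = 2π·8770 = 5.51e+04 rad/s.
Step 2 — Component impedances:
  R: Z = R = 187 Ω
  L: Z = jωL = j·5.51e+04·0.0334 = 0 + j1840 Ω
Step 3 — Series combination: Z_total = R + L = 187 + j1840 Ω = 1850∠84.2° Ω.
Step 4 — Source phasor: V = 5∠60.0° V = 2.5 + j4.33 V.
Step 5 — Ohm's law: I = V / Z_total = (2.5 + j4.33) / (187 + j1840) = 0.002465 - j0.001108 A.
Step 6 — Convert to polar: |I| = 0.002703 A, ∠I = -24.2°.

I = 0.002703∠-24.2° A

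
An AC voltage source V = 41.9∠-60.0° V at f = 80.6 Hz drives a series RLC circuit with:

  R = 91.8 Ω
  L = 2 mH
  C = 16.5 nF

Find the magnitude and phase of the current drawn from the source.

Step 1 — Angular frequency: ω = 2π·f = 2π·80.6 = 506.4 rad/s.
Step 2 — Component impedances:
  R: Z = R = 91.8 Ω
  L: Z = jωL = j·506.4·0.002 = 0 + j1.013 Ω
  C: Z = 1/(jωC) = -j/(ω·C) = 0 - j1.197e+05 Ω
Step 3 — Series combination: Z_total = R + L + C = 91.8 - j1.197e+05 Ω = 1.197e+05∠-90.0° Ω.
Step 4 — Source phasor: V = 41.9∠-60.0° V = 20.95 - j36.29 V.
Step 5 — Ohm's law: I = V / Z_total = (20.95 - j36.29) / (91.8 - j1.197e+05) = 0.0003033 + j0.0001748 A.
Step 6 — Convert to polar: |I| = 0.0003501 A, ∠I = 30.0°.

I = 0.0003501∠30.0° A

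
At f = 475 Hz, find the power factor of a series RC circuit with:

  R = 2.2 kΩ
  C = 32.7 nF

Step 1 — Angular frequency: ω = 2π·f = 2π·475 = 2985 rad/s.
Step 2 — Component impedances:
  R: Z = R = 2200 Ω
  C: Z = 1/(jωC) = -j/(ω·C) = 0 - j1.025e+04 Ω
Step 3 — Series combination: Z_total = R + C = 2200 - j1.025e+04 Ω = 1.048e+04∠-77.9° Ω.
Step 4 — Power factor: PF = cos(φ) = Re(Z)/|Z| = 2200/1.048e+04 = 0.2099.
Step 5 — Type: Im(Z) = -1.025e+04 ⇒ leading (phase φ = -77.9°).

PF = 0.2099 (leading, φ = -77.9°)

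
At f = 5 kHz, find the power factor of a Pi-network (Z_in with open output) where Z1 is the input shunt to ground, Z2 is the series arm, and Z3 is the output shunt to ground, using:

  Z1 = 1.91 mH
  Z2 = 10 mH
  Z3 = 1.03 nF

Step 1 — Angular frequency: ω = 2π·f = 2π·5000 = 3.142e+04 rad/s.
Step 2 — Component impedances:
  Z1: Z = jωL = j·3.142e+04·0.00191 = 0 + j60 Ω
  Z2: Z = jωL = j·3.142e+04·0.01 = 0 + j314.2 Ω
  Z3: Z = 1/(jωC) = -j/(ω·C) = 0 - j3.09e+04 Ω
Step 3 — With open output, the series arm Z2 and the output shunt Z3 appear in series to ground: Z2 + Z3 = 0 - j3.059e+04 Ω.
Step 4 — Parallel with input shunt Z1: Z_in = Z1 || (Z2 + Z3) = 0 + j60.12 Ω = 60.12∠90.0° Ω.
Step 5 — Power factor: PF = cos(φ) = Re(Z)/|Z| = -0/60.12 = -0.
Step 6 — Type: Im(Z) = 60.12 ⇒ lagging (phase φ = 90.0°).

PF = -0 (lagging, φ = 90.0°)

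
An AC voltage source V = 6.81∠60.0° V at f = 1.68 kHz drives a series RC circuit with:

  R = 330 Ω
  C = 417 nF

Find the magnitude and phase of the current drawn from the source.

Step 1 — Angular frequency: ω = 2π·f = 2π·1680 = 1.056e+04 rad/s.
Step 2 — Component impedances:
  R: Z = R = 330 Ω
  C: Z = 1/(jωC) = -j/(ω·C) = 0 - j227.2 Ω
Step 3 — Series combination: Z_total = R + C = 330 - j227.2 Ω = 400.6∠-34.5° Ω.
Step 4 — Source phasor: V = 6.81∠60.0° V = 3.405 + j5.898 V.
Step 5 — Ohm's law: I = V / Z_total = (3.405 + j5.898) / (330 - j227.2) = -0.001347 + j0.01694 A.
Step 6 — Convert to polar: |I| = 0.017 A, ∠I = 94.5°.

I = 0.017∠94.5° A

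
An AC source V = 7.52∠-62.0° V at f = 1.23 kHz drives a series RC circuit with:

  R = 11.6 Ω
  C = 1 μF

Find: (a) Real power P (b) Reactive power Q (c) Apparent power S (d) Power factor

Step 1 — Angular frequency: ω = 2π·f = 2π·1230 = 7728 rad/s.
Step 2 — Component impedances:
  R: Z = R = 11.6 Ω
  C: Z = 1/(jωC) = -j/(ω·C) = 0 - j129.4 Ω
Step 3 — Series combination: Z_total = R + C = 11.6 - j129.4 Ω = 129.9∠-84.9° Ω.
Step 4 — Source phasor: V = 7.52∠-62.0° V = 3.53 - j6.64 V.
Step 5 — Current: I = V / Z = 0.05333 + j0.0225 A = 0.05788∠22.9° A.
Step 6 — Complex power: S = V·I* = 0.03887 - j0.4336 VA.
Step 7 — Real power: P = Re(S) = 0.03887 W.
Step 8 — Reactive power: Q = Im(S) = -0.4336 VAR.
Step 9 — Apparent power: |S| = 0.4353 VA.
Step 10 — Power factor: PF = P/|S| = 0.08929 (leading).

(a) P = 0.03887 W  (b) Q = -0.4336 VAR  (c) S = 0.4353 VA  (d) PF = 0.08929 (leading)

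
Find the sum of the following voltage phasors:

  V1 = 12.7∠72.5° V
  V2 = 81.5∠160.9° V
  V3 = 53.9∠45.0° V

Step 1 — Convert each phasor to rectangular form:
  V1 = 12.7·(cos(72.5°) + j·sin(72.5°)) = 3.819 + j12.11 V
  V2 = 81.5·(cos(160.9°) + j·sin(160.9°)) = -77.01 + j26.67 V
  V3 = 53.9·(cos(45.0°) + j·sin(45.0°)) = 38.11 + j38.11 V
Step 2 — Sum components: V_total = -35.08 + j76.89 V.
Step 3 — Convert to polar: |V_total| = 84.52 V, ∠V_total = 114.5°.

V_total = 84.52∠114.5° V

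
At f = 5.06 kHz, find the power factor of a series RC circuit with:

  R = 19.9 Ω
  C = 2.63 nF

Step 1 — Angular frequency: ω = 2π·f = 2π·5060 = 3.179e+04 rad/s.
Step 2 — Component impedances:
  R: Z = R = 19.9 Ω
  C: Z = 1/(jωC) = -j/(ω·C) = 0 - j1.196e+04 Ω
Step 3 — Series combination: Z_total = R + C = 19.9 - j1.196e+04 Ω = 1.196e+04∠-89.9° Ω.
Step 4 — Power factor: PF = cos(φ) = Re(Z)/|Z| = 19.9/1.196e+04 = 0.001664.
Step 5 — Type: Im(Z) = -1.196e+04 ⇒ leading (phase φ = -89.9°).

PF = 0.001664 (leading, φ = -89.9°)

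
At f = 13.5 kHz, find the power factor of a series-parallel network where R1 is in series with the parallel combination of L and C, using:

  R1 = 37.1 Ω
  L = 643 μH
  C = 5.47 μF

Step 1 — Angular frequency: ω = 2π·f = 2π·1.35e+04 = 8.482e+04 rad/s.
Step 2 — Component impedances:
  R1: Z = R = 37.1 Ω
  L: Z = jωL = j·8.482e+04·0.000643 = 0 + j54.54 Ω
  C: Z = 1/(jωC) = -j/(ω·C) = 0 - j2.155 Ω
Step 3 — Parallel branch: L || C = 1/(1/L + 1/C) = 0 - j2.244 Ω.
Step 4 — Series with R1: Z_total = R1 + (L || C) = 37.1 - j2.244 Ω = 37.17∠-3.5° Ω.
Step 5 — Power factor: PF = cos(φ) = Re(Z)/|Z| = 37.1/37.168 = 0.9982.
Step 6 — Type: Im(Z) = -2.244 ⇒ leading (phase φ = -3.5°).

PF = 0.9982 (leading, φ = -3.5°)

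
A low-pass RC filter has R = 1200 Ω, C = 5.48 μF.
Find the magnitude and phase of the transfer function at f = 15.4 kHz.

Step 1 — Angular frequency: ω = 2π·1.54e+04 = 9.676e+04 rad/s.
Step 2 — Transfer function: H(jω) = 1/(1 + jωRC).
Step 3 — Denominator: 1 + jωRC = 1 + j·9.676e+04·1200·5.48e-06 = 1 + j636.3.
Step 4 — H = 2.47e-06 - j0.001572.
Step 5 — Magnitude: |H| = 0.001572 (-56.1 dB); phase: φ = -89.9°.

|H| = 0.001572 (-56.1 dB), φ = -89.9°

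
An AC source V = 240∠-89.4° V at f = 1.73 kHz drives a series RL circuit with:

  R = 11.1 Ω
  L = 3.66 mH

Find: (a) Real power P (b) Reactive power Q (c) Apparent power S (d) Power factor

Step 1 — Angular frequency: ω = 2π·f = 2π·1730 = 1.087e+04 rad/s.
Step 2 — Component impedances:
  R: Z = R = 11.1 Ω
  L: Z = jωL = j·1.087e+04·0.00366 = 0 + j39.78 Ω
Step 3 — Series combination: Z_total = R + L = 11.1 + j39.78 Ω = 41.3∠74.4° Ω.
Step 4 — Source phasor: V = 240∠-89.4° V = 2.513 - j240 V.
Step 5 — Current: I = V / Z = -5.58 - j1.62 A = 5.811∠-163.8° A.
Step 6 — Complex power: S = V·I* = 374.8 + j1343 VA.
Step 7 — Real power: P = Re(S) = 374.8 W.
Step 8 — Reactive power: Q = Im(S) = 1343 VAR.
Step 9 — Apparent power: |S| = 1395 VA.
Step 10 — Power factor: PF = P/|S| = 0.2687 (lagging).

(a) P = 374.8 W  (b) Q = 1343 VAR  (c) S = 1395 VA  (d) PF = 0.2687 (lagging)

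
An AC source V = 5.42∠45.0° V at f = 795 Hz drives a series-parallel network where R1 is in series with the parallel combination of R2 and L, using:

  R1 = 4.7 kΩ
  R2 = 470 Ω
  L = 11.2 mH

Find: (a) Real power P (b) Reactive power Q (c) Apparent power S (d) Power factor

Step 1 — Angular frequency: ω = 2π·f = 2π·795 = 4995 rad/s.
Step 2 — Component impedances:
  R1: Z = R = 4700 Ω
  R2: Z = R = 470 Ω
  L: Z = jωL = j·4995·0.0112 = 0 + j55.95 Ω
Step 3 — Parallel branch: R2 || L = 1/(1/R2 + 1/L) = 6.566 + j55.16 Ω.
Step 4 — Series with R1: Z_total = R1 + (R2 || L) = 4707 + j55.16 Ω = 4707∠0.7° Ω.
Step 5 — Source phasor: V = 5.42∠45.0° V = 3.833 + j3.833 V.
Step 6 — Current: I = V / Z = 0.0008237 + j0.0008046 A = 0.001152∠44.3° A.
Step 7 — Complex power: S = V·I* = 0.006241 + j7.315e-05 VA.
Step 8 — Real power: P = Re(S) = 0.006241 W.
Step 9 — Reactive power: Q = Im(S) = 7.315e-05 VAR.
Step 10 — Apparent power: |S| = 0.006241 VA.
Step 11 — Power factor: PF = P/|S| = 0.9999 (lagging).

(a) P = 0.006241 W  (b) Q = 7.315e-05 VAR  (c) S = 0.006241 VA  (d) PF = 0.9999 (lagging)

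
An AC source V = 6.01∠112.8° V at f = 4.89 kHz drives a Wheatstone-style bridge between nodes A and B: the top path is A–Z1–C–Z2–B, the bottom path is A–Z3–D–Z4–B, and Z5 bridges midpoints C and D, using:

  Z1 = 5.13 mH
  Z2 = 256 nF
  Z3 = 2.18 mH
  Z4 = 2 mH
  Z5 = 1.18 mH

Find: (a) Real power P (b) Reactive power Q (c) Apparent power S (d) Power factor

Step 1 — Angular frequency: ω = 2π·f = 2π·4890 = 3.072e+04 rad/s.
Step 2 — Component impedances:
  Z1: Z = jωL = j·3.072e+04·0.00513 = 0 + j157.6 Ω
  Z2: Z = 1/(jωC) = -j/(ω·C) = 0 - j127.1 Ω
  Z3: Z = jωL = j·3.072e+04·0.00218 = 0 + j66.98 Ω
  Z4: Z = jωL = j·3.072e+04·0.002 = 0 + j61.45 Ω
  Z5: Z = jωL = j·3.072e+04·0.00118 = 0 + j36.26 Ω
Step 3 — Bridge requires nodal analysis (the Z5 bridge couples midpoints C and D, so the two paths cannot be reduced to a simple series/parallel combination). Setting node B to ground and injecting 1 A at node A, the 3-node admittance system at A, C, D solves to V_A = Z_AB = 0 + j256.5 Ω = 256.5∠90.0° Ω.
Step 4 — Source phasor: V = 6.01∠112.8° V = -2.329 + j5.54 V.
Step 5 — Current: I = V / Z = 0.0216 + j0.009081 A = 0.02343∠22.8° A.
Step 6 — Complex power: S = V·I* = 0 + j0.1408 VA.
Step 7 — Real power: P = Re(S) = 0 W.
Step 8 — Reactive power: Q = Im(S) = 0.1408 VAR.
Step 9 — Apparent power: |S| = 0.1408 VA.
Step 10 — Power factor: PF = P/|S| = 0 (lagging).

(a) P = 0 W  (b) Q = 0.1408 VAR  (c) S = 0.1408 VA  (d) PF = 0 (lagging)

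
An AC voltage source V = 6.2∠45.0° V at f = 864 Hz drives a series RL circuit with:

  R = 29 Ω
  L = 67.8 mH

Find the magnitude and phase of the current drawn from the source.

Step 1 — Angular frequency: ω = 2π·f = 2π·864 = 5429 rad/s.
Step 2 — Component impedances:
  R: Z = R = 29 Ω
  L: Z = jωL = j·5429·0.0678 = 0 + j368.1 Ω
Step 3 — Series combination: Z_total = R + L = 29 + j368.1 Ω = 369.2∠85.5° Ω.
Step 4 — Source phasor: V = 6.2∠45.0° V = 4.384 + j4.384 V.
Step 5 — Ohm's law: I = V / Z_total = (4.384 + j4.384) / (29 + j368.1) = 0.01277 - j0.0109 A.
Step 6 — Convert to polar: |I| = 0.01679 A, ∠I = -40.5°.

I = 0.01679∠-40.5° A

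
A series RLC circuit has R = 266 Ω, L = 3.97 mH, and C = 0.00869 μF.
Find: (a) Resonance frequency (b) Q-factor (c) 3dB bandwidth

Step 1 — Resonance condition Im(Z)=0 gives ω₀ = 1/√(LC).
Step 2 — ω₀ = 1/√(0.00397·8.69e-09) = 1.703e+05 rad/s.
Step 3 — f₀ = ω₀/(2π) = 2.71e+04 Hz.
Step 4 — Series Q: Q = ω₀L/R = 1.703e+05·0.00397/266 = 2.541.
Step 5 — 3dB bandwidth: Δω = ω₀/Q = 6.7e+04 rad/s; BW = Δω/(2π) = 1.066e+04 Hz.

(a) f₀ = 2.71e+04 Hz  (b) Q = 2.541  (c) BW = 1.066e+04 Hz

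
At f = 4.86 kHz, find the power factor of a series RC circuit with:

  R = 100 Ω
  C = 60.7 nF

Step 1 — Angular frequency: ω = 2π·f = 2π·4860 = 3.054e+04 rad/s.
Step 2 — Component impedances:
  R: Z = R = 100 Ω
  C: Z = 1/(jωC) = -j/(ω·C) = 0 - j539.5 Ω
Step 3 — Series combination: Z_total = R + C = 100 - j539.5 Ω = 548.7∠-79.5° Ω.
Step 4 — Power factor: PF = cos(φ) = Re(Z)/|Z| = 100/548.69 = 0.1823.
Step 5 — Type: Im(Z) = -539.5 ⇒ leading (phase φ = -79.5°).

PF = 0.1823 (leading, φ = -79.5°)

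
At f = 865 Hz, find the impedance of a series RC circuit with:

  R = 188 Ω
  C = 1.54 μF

Step 1 — Angular frequency: ω = 2π·f = 2π·865 = 5435 rad/s.
Step 2 — Component impedances:
  R: Z = R = 188 Ω
  C: Z = 1/(jωC) = -j/(ω·C) = 0 - j119.5 Ω
Step 3 — Series combination: Z_total = R + C = 188 - j119.5 Ω = 222.8∠-32.4° Ω.

Z = 188 - j119.5 Ω = 222.8∠-32.4° Ω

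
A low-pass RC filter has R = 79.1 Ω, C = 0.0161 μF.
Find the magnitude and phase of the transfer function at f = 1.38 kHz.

Step 1 — Angular frequency: ω = 2π·1380 = 8671 rad/s.
Step 2 — Transfer function: H(jω) = 1/(1 + jωRC).
Step 3 — Denominator: 1 + jωRC = 1 + j·8671·79.1·1.61e-08 = 1 + j0.01104.
Step 4 — H = 0.9999 - j0.01104.
Step 5 — Magnitude: |H| = 0.9999 (-0.0 dB); phase: φ = -0.6°.

|H| = 0.9999 (-0.0 dB), φ = -0.6°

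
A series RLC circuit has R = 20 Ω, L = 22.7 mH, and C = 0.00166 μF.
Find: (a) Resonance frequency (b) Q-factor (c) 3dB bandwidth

Step 1 — Resonance: ω₀ = 1/√(LC) = 1/√(0.0227·1.66e-09) = 1.629e+05 rad/s.
Step 2 — f₀ = ω₀/(2π) = 2.593e+04 Hz.
Step 3 — Series Q: Q = ω₀L/R = 1.629e+05·0.0227/20 = 184.9.
Step 4 — Bandwidth: Δω = ω₀/Q = 881.1 rad/s; BW = Δω/(2π) = 140.2 Hz.

(a) f₀ = 2.593e+04 Hz  (b) Q = 184.9  (c) BW = 140.2 Hz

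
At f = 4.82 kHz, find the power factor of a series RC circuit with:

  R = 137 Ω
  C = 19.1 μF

Step 1 — Angular frequency: ω = 2π·f = 2π·4820 = 3.028e+04 rad/s.
Step 2 — Component impedances:
  R: Z = R = 137 Ω
  C: Z = 1/(jωC) = -j/(ω·C) = 0 - j1.729 Ω
Step 3 — Series combination: Z_total = R + C = 137 - j1.729 Ω = 137∠-0.7° Ω.
Step 4 — Power factor: PF = cos(φ) = Re(Z)/|Z| = 137/137.01 = 0.9999.
Step 5 — Type: Im(Z) = -1.729 ⇒ leading (phase φ = -0.7°).

PF = 0.9999 (leading, φ = -0.7°)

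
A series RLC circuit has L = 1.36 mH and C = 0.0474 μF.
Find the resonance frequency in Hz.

Step 1 — Resonance condition Im(Z)=0 gives ω₀ = 1/√(LC).
Step 2 — ω₀ = 1/√(0.00136·4.74e-08) = 1.245e+05 rad/s.
Step 3 — f₀ = ω₀/(2π) = 1.982e+04 Hz.

f₀ = 1.982e+04 Hz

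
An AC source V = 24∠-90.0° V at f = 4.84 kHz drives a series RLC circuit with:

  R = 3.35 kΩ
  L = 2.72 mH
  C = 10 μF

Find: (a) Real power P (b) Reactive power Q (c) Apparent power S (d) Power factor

Step 1 — Angular frequency: ω = 2π·f = 2π·4840 = 3.041e+04 rad/s.
Step 2 — Component impedances:
  R: Z = R = 3350 Ω
  L: Z = jωL = j·3.041e+04·0.00272 = 0 + j82.72 Ω
  C: Z = 1/(jωC) = -j/(ω·C) = 0 - j3.288 Ω
Step 3 — Series combination: Z_total = R + L + C = 3350 + j79.43 Ω = 3351∠1.4° Ω.
Step 4 — Source phasor: V = 24∠-90.0° V = 0 - j24 V.
Step 5 — Current: I = V / Z = -0.0001698 - j0.00716 A = 0.007162∠-91.4° A.
Step 6 — Complex power: S = V·I* = 0.1718 + j0.004074 VA.
Step 7 — Real power: P = Re(S) = 0.1718 W.
Step 8 — Reactive power: Q = Im(S) = 0.004074 VAR.
Step 9 — Apparent power: |S| = 0.1719 VA.
Step 10 — Power factor: PF = P/|S| = 0.9997 (lagging).

(a) P = 0.1718 W  (b) Q = 0.004074 VAR  (c) S = 0.1719 VA  (d) PF = 0.9997 (lagging)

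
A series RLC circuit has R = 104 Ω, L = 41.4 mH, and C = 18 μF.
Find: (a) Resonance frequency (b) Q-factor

Step 1 — Resonance condition Im(Z)=0 gives ω₀ = 1/√(LC).
Step 2 — ω₀ = 1/√(0.0414·1.8e-05) = 1158 rad/s.
Step 3 — f₀ = ω₀/(2π) = 184.4 Hz.
Step 4 — Series Q: Q = ω₀L/R = 1158·0.0414/104 = 0.4611.

(a) f₀ = 184.4 Hz  (b) Q = 0.4611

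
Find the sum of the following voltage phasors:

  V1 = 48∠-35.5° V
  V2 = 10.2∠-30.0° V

Step 1 — Convert each phasor to rectangular form:
  V1 = 48·(cos(-35.5°) + j·sin(-35.5°)) = 39.08 - j27.87 V
  V2 = 10.2·(cos(-30.0°) + j·sin(-30.0°)) = 8.833 - j5.1 V
Step 2 — Sum components: V_total = 47.91 - j32.97 V.
Step 3 — Convert to polar: |V_total| = 58.16 V, ∠V_total = -34.5°.

V_total = 58.16∠-34.5° V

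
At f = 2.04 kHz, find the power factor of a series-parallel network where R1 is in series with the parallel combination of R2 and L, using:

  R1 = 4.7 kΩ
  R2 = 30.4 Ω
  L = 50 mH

Step 1 — Angular frequency: ω = 2π·f = 2π·2040 = 1.282e+04 rad/s.
Step 2 — Component impedances:
  R1: Z = R = 4700 Ω
  R2: Z = R = 30.4 Ω
  L: Z = jωL = j·1.282e+04·0.05 = 0 + j640.9 Ω
Step 3 — Parallel branch: R2 || L = 1/(1/R2 + 1/L) = 30.33 + j1.439 Ω.
Step 4 — Series with R1: Z_total = R1 + (R2 || L) = 4730 + j1.439 Ω = 4730∠0.0° Ω.
Step 5 — Power factor: PF = cos(φ) = Re(Z)/|Z| = 4730/4730 = 1.
Step 6 — Type: Im(Z) = 1.439 ⇒ lagging (phase φ = 0.0°).

PF = 1 (lagging, φ = 0.0°)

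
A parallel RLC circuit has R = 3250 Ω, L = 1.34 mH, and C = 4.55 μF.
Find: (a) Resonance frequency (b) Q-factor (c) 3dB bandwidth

Step 1 — Resonance: ω₀ = 1/√(LC) = 1/√(0.00134·4.55e-06) = 1.281e+04 rad/s.
Step 2 — f₀ = ω₀/(2π) = 2038 Hz.
Step 3 — Parallel Q: Q = R/(ω₀L) = 3250/(1.281e+04·0.00134) = 189.4.
Step 4 — Bandwidth: Δω = ω₀/Q = 67.62 rad/s; BW = Δω/(2π) = 10.76 Hz.

(a) f₀ = 2038 Hz  (b) Q = 189.4  (c) BW = 10.76 Hz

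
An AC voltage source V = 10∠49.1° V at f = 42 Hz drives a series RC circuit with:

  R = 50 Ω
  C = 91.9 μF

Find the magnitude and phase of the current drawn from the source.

Step 1 — Angular frequency: ω = 2π·f = 2π·42 = 263.9 rad/s.
Step 2 — Component impedances:
  R: Z = R = 50 Ω
  C: Z = 1/(jωC) = -j/(ω·C) = 0 - j41.23 Ω
Step 3 — Series combination: Z_total = R + C = 50 - j41.23 Ω = 64.81∠-39.5° Ω.
Step 4 — Source phasor: V = 10∠49.1° V = 6.547 + j7.559 V.
Step 5 — Ohm's law: I = V / Z_total = (6.547 + j7.559) / (50 - j41.23) = 0.003738 + j0.1543 A.
Step 6 — Convert to polar: |I| = 0.1543 A, ∠I = 88.6°.

I = 0.1543∠88.6° A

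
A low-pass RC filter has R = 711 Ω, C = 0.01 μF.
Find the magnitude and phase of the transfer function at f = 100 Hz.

Step 1 — Angular frequency: ω = 2π·100 = 628.3 rad/s.
Step 2 — Transfer function: H(jω) = 1/(1 + jωRC).
Step 3 — Denominator: 1 + jωRC = 1 + j·628.3·711·1e-08 = 1 + j0.004467.
Step 4 — H = 1 - j0.004467.
Step 5 — Magnitude: |H| = 1 (-0.0 dB); phase: φ = -0.3°.

|H| = 1 (-0.0 dB), φ = -0.3°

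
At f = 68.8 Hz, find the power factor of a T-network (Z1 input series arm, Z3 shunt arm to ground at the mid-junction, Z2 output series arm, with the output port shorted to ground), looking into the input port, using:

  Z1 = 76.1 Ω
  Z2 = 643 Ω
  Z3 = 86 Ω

Step 1 — Angular frequency: ω = 2π·f = 2π·68.8 = 432.3 rad/s.
Step 2 — Component impedances:
  Z1: Z = R = 76.1 Ω
  Z2: Z = R = 643 Ω
  Z3: Z = R = 86 Ω
Step 3 — With the output port shorted to ground, the output series arm Z2 runs from the junction to ground; the shunt arm Z3 also runs from the junction to ground. They appear in parallel: Z3 || Z2 = 75.85 Ω.
Step 4 — Series with input arm Z1: Z_in = Z1 + (Z3 || Z2) = 152 Ω = 152∠0.0° Ω.
Step 5 — Power factor: PF = cos(φ) = Re(Z)/|Z| = 152/152 = 1.
Step 6 — Type: Im(Z) = 0 ⇒ unity (phase φ = 0.0°).

PF = 1 (unity, φ = 0.0°)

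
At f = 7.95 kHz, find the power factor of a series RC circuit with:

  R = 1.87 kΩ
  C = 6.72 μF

Step 1 — Angular frequency: ω = 2π·f = 2π·7950 = 4.995e+04 rad/s.
Step 2 — Component impedances:
  R: Z = R = 1870 Ω
  C: Z = 1/(jωC) = -j/(ω·C) = 0 - j2.979 Ω
Step 3 — Series combination: Z_total = R + C = 1870 - j2.979 Ω = 1870∠-0.1° Ω.
Step 4 — Power factor: PF = cos(φ) = Re(Z)/|Z| = 1870/1870 = 1.
Step 5 — Type: Im(Z) = -2.979 ⇒ leading (phase φ = -0.1°).

PF = 1 (leading, φ = -0.1°)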